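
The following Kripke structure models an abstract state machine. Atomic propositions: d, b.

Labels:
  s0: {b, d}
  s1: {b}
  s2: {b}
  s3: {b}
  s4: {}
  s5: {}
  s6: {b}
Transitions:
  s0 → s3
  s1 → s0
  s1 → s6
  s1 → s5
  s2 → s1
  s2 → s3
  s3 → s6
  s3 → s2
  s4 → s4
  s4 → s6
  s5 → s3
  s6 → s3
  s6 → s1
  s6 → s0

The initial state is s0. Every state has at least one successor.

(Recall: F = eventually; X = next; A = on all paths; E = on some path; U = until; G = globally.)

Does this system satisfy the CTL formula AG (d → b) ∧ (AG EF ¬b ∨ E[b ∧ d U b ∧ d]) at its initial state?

States satisfying d → b: {s0, s1, s2, s3, s4, s5, s6}.
States satisfying AG (d → b): {s0, s1, s2, s3, s4, s5, s6}.
States satisfying EF ¬b: {s0, s1, s2, s3, s4, s5, s6}.
States satisfying AG EF ¬b: {s0, s1, s2, s3, s4, s5, s6}.
States satisfying b ∧ d: {s0}.
States satisfying E[b ∧ d U b ∧ d]: {s0}.
States satisfying AG EF ¬b ∨ E[b ∧ d U b ∧ d]: {s0, s1, s2, s3, s4, s5, s6}.
States satisfying AG (d → b) ∧ (AG EF ¬b ∨ E[b ∧ d U b ∧ d]): {s0, s1, s2, s3, s4, s5, s6}.
s0 ∈ Sat(AG (d → b) ∧ (AG EF ¬b ∨ E[b ∧ d U b ∧ d])).

Yes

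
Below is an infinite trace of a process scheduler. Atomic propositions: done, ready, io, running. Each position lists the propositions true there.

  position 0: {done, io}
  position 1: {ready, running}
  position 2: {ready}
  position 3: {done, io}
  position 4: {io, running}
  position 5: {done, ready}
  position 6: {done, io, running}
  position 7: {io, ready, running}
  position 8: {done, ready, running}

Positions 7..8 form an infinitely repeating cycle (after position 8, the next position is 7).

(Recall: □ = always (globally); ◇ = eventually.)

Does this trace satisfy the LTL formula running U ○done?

Walking from position 0: at position 0, ○done has not yet held and running fails, so running U ○done is false.

Does not hold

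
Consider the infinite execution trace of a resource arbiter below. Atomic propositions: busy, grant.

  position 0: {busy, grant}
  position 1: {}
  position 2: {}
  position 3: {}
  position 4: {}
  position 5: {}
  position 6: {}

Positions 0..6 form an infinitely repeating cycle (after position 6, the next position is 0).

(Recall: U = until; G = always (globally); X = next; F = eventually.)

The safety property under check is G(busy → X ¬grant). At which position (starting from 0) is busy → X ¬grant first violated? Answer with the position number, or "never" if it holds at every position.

busy → X ¬grant holds at every position 0..6, and those are all the positions the trace ever visits, so the invariant G(busy → X ¬grant) is never violated.

never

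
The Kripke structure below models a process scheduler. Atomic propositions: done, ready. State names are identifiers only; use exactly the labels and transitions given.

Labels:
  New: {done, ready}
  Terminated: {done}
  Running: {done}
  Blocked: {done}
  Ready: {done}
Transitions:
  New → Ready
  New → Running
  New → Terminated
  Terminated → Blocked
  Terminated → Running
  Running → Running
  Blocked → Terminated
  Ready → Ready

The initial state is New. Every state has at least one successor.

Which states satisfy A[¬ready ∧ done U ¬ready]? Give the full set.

{Terminated, Running, Blocked, Ready}

States satisfying ¬ready ∧ done: {Terminated, Running, Blocked, Ready}.
States satisfying ¬ready: {Terminated, Running, Blocked, Ready}.
States satisfying A[¬ready ∧ done U ¬ready]: {Terminated, Running, Blocked, Ready}.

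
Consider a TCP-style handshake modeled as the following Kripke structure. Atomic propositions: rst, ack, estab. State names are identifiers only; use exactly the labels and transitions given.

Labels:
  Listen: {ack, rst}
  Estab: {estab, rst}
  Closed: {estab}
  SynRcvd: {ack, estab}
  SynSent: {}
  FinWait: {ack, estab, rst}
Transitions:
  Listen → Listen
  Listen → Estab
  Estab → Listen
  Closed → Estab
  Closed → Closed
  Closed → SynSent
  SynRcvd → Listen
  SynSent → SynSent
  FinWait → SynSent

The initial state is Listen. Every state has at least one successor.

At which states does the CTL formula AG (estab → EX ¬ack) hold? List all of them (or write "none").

States satisfying estab → EX ¬ack: {Listen, Closed, SynSent, FinWait}.
States satisfying AG (estab → EX ¬ack): {SynSent, FinWait}.

{SynSent, FinWait}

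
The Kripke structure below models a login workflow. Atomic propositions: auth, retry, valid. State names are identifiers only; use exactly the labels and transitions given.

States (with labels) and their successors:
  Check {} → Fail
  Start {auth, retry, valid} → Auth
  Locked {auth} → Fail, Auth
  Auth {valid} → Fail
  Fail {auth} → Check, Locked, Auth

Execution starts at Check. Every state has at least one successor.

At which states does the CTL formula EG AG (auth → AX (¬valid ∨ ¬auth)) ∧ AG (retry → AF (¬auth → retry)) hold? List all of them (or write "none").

States satisfying AG (auth → AX (¬valid ∨ ¬auth)): {Check, Start, Locked, Auth, Fail}.
States satisfying EG AG (auth → AX (¬valid ∨ ¬auth)): {Check, Start, Locked, Auth, Fail}.
States satisfying retry → AF (¬auth → retry): {Check, Start, Locked, Auth, Fail}.
States satisfying AG (retry → AF (¬auth → retry)): {Check, Start, Locked, Auth, Fail}.
States satisfying EG AG (auth → AX (¬valid ∨ ¬auth)) ∧ AG (retry → AF (¬auth → retry)): {Check, Start, Locked, Auth, Fail}.

{Check, Start, Locked, Auth, Fail}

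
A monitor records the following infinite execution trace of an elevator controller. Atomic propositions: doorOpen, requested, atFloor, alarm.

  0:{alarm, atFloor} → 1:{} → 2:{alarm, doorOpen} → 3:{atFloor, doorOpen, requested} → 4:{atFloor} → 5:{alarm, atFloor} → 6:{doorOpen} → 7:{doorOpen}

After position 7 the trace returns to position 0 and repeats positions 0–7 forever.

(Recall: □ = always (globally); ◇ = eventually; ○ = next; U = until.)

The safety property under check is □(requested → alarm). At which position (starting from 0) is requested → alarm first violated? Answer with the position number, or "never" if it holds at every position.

3

Check requested → alarm at each position in order: 0 ✓, 1 ✓, 2 ✓.
At position 3 the labels are {atFloor, doorOpen, requested}, so requested → alarm is false there. This is the first violation.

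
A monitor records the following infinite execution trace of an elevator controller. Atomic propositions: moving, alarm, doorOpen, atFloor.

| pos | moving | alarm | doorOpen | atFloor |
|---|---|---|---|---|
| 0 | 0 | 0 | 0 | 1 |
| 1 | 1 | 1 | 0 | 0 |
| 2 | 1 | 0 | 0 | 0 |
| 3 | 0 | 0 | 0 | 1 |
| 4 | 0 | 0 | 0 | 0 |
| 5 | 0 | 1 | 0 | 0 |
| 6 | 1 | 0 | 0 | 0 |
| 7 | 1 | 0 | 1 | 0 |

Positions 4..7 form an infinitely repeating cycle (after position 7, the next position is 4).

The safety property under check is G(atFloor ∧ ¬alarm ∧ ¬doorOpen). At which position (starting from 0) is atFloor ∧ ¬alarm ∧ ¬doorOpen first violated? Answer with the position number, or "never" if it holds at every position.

Check atFloor ∧ ¬alarm ∧ ¬doorOpen at each position in order: 0 ✓.
At position 1 the labels are {alarm, moving}, so atFloor ∧ ¬alarm ∧ ¬doorOpen is false there. This is the first violation.

1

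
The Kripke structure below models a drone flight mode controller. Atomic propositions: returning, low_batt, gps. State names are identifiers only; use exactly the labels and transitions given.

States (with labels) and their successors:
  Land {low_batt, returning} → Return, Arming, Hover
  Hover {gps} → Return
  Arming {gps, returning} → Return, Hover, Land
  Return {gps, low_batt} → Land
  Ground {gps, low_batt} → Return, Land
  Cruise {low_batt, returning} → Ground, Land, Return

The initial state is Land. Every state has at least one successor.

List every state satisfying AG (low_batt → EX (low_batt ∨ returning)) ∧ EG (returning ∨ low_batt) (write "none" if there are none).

States satisfying low_batt → EX (low_batt ∨ returning): {Land, Hover, Arming, Return, Ground, Cruise}.
States satisfying AG (low_batt → EX (low_batt ∨ returning)): {Land, Hover, Arming, Return, Ground, Cruise}.
States satisfying returning ∨ low_batt: {Land, Arming, Return, Ground, Cruise}.
States satisfying EG (returning ∨ low_batt): {Land, Arming, Return, Ground, Cruise}.
States satisfying AG (low_batt → EX (low_batt ∨ returning)) ∧ EG (returning ∨ low_batt): {Land, Arming, Return, Ground, Cruise}.

{Land, Arming, Return, Ground, Cruise}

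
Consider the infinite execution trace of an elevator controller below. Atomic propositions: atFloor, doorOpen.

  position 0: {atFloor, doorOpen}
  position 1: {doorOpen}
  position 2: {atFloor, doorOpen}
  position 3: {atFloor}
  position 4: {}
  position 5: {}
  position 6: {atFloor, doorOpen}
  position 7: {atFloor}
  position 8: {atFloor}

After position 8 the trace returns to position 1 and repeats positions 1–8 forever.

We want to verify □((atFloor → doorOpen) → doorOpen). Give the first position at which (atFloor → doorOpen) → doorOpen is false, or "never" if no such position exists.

Check (atFloor → doorOpen) → doorOpen at each position in order: 0 ✓, 1 ✓, 2 ✓, 3 ✓.
At position 4 the labels are {}, so (atFloor → doorOpen) → doorOpen is false there. This is the first violation.

4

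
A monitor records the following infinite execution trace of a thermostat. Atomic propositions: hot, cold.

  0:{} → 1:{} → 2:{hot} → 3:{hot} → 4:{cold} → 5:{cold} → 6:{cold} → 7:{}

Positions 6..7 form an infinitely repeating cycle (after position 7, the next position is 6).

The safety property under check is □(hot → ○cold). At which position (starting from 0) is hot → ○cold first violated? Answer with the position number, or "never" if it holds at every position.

2

Check hot → ○cold at each position in order: 0 ✓, 1 ✓.
At position 2 the labels are {hot} and the next position 3 has {hot}, so hot → ○cold is false there. This is the first violation.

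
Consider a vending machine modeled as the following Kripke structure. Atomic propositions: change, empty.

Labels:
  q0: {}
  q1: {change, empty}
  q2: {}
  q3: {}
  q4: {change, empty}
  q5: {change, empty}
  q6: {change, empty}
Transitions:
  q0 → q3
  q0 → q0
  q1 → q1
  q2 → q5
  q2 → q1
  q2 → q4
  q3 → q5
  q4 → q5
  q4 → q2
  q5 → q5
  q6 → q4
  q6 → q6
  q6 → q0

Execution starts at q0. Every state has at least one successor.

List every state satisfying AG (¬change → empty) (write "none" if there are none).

{q1, q5}

States satisfying ¬change → empty: {q1, q4, q5, q6}.
States satisfying AG (¬change → empty): {q1, q5}.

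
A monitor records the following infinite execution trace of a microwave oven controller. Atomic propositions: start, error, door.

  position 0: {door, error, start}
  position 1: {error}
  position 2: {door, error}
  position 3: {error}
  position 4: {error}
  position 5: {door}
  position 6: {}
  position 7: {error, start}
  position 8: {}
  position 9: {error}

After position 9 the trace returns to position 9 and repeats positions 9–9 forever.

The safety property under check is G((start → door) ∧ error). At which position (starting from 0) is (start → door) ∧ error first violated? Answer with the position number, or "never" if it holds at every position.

Check (start → door) ∧ error at each position in order: 0 ✓, 1 ✓, 2 ✓, 3 ✓, 4 ✓.
At position 5 the labels are {door}, so (start → door) ∧ error is false there. This is the first violation.

5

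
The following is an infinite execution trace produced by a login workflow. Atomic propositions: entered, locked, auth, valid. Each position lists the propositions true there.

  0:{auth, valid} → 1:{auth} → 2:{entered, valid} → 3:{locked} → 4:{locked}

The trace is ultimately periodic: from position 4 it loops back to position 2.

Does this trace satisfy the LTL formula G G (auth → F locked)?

G (auth → F locked) holds at every position 0..4, and those are all positions ever visited, so G G (auth → F locked) holds.

Satisfied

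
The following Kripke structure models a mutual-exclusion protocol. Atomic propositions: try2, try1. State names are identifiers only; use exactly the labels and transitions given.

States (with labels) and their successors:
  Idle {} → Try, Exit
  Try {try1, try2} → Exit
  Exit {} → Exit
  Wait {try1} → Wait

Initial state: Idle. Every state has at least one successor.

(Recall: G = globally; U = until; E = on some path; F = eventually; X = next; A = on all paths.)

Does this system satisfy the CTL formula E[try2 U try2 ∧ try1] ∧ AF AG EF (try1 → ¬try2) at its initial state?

Violated

States satisfying try2: {Try}.
States satisfying try2 ∧ try1: {Try}.
States satisfying E[try2 U try2 ∧ try1]: {Try}.
States satisfying AG EF (try1 → ¬try2): {Idle, Try, Exit, Wait}.
States satisfying AF AG EF (try1 → ¬try2): {Idle, Try, Exit, Wait}.
States satisfying E[try2 U try2 ∧ try1] ∧ AF AG EF (try1 → ¬try2): {Try}.
Idle ∉ Sat(E[try2 U try2 ∧ try1] ∧ AF AG EF (try1 → ¬try2)).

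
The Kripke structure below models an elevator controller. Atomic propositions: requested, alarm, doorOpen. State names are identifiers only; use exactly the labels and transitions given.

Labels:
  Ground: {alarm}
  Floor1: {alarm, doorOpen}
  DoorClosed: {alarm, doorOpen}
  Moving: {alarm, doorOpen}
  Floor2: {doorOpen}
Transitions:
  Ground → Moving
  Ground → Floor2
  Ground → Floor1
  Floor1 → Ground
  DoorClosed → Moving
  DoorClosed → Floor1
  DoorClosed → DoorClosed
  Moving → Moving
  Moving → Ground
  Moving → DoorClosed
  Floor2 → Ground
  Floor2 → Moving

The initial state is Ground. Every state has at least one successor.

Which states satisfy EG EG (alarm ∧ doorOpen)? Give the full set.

States satisfying EG (alarm ∧ doorOpen): {DoorClosed, Moving}.
States satisfying EG EG (alarm ∧ doorOpen): {DoorClosed, Moving}.

{DoorClosed, Moving}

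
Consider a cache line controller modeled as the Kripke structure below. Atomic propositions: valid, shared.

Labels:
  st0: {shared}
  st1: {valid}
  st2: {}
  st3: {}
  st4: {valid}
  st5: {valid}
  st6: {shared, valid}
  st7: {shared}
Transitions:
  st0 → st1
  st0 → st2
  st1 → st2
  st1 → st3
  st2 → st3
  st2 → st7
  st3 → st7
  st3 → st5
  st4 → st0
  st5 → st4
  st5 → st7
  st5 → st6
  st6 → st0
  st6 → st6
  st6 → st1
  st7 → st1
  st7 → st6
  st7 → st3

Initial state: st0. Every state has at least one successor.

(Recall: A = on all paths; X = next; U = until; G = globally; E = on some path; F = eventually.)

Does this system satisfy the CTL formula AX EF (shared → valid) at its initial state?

States satisfying EF (shared → valid): {st0, st1, st2, st3, st4, st5, st6, st7}.
States satisfying AX EF (shared → valid): {st0, st1, st2, st3, st4, st5, st6, st7}.
st0 ∈ Sat(AX EF (shared → valid)).

Yes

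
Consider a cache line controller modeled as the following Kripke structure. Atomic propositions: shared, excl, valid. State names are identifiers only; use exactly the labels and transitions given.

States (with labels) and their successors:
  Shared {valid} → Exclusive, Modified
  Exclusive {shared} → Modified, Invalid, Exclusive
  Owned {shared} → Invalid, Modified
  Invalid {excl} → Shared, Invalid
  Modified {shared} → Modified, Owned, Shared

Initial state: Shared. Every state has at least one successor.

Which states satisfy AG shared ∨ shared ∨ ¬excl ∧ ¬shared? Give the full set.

{Shared, Exclusive, Owned, Modified}

States satisfying shared: {Exclusive, Owned, Modified}.
States satisfying AG shared: ∅.
States satisfying ¬excl: {Shared, Exclusive, Owned, Modified}.
States satisfying ¬shared: {Shared, Invalid}.
States satisfying ¬excl ∧ ¬shared: {Shared}.
States satisfying shared ∨ ¬excl ∧ ¬shared: {Shared, Exclusive, Owned, Modified}.
States satisfying AG shared ∨ shared ∨ ¬excl ∧ ¬shared: {Shared, Exclusive, Owned, Modified}.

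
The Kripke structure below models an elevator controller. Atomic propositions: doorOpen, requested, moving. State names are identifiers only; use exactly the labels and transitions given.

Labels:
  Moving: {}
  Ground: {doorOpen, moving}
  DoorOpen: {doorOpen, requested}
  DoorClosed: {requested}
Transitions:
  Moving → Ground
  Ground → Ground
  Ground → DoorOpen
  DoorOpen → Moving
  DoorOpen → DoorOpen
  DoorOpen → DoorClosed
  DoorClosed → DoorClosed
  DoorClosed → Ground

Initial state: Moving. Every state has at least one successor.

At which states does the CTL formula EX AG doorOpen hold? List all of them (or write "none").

none

States satisfying AG doorOpen: ∅.
States satisfying EX AG doorOpen: ∅.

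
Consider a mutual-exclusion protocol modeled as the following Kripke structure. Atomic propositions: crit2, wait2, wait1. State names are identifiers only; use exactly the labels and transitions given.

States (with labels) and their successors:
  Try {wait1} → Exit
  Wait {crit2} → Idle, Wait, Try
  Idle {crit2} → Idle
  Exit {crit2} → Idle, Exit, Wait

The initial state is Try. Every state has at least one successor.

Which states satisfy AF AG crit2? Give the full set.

{Idle}

States satisfying AG crit2: {Idle}.
States satisfying AF AG crit2: {Idle}.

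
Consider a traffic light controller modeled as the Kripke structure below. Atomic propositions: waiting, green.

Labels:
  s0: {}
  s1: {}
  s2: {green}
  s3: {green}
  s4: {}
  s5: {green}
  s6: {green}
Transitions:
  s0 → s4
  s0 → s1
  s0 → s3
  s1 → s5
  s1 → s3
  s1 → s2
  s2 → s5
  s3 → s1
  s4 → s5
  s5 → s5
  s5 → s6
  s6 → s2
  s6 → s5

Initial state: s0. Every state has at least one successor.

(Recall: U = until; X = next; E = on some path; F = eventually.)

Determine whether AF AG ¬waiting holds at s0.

Yes

States satisfying AG ¬waiting: {s0, s1, s2, s3, s4, s5, s6}.
States satisfying AF AG ¬waiting: {s0, s1, s2, s3, s4, s5, s6}.
s0 ∈ Sat(AF AG ¬waiting).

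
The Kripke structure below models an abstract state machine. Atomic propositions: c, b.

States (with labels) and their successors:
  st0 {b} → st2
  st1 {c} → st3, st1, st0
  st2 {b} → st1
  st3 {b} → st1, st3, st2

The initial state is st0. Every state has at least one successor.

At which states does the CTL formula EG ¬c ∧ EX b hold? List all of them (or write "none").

{st3}

States satisfying ¬c: {st0, st2, st3}.
States satisfying EG ¬c: {st3}.
States satisfying b: {st0, st2, st3}.
States satisfying EX b: {st0, st1, st3}.
States satisfying EG ¬c ∧ EX b: {st3}.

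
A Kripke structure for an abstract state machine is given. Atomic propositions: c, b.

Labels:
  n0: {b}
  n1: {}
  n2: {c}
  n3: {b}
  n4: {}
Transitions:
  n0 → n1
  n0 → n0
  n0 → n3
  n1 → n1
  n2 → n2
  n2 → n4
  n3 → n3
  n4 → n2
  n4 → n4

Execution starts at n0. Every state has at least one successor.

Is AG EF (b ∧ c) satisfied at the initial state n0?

No

States satisfying EF (b ∧ c): ∅.
States satisfying AG EF (b ∧ c): ∅.
n0 is reachable from n0 and violates EF (b ∧ c), so AG fails at n0.
n0 ∉ Sat(AG EF (b ∧ c)).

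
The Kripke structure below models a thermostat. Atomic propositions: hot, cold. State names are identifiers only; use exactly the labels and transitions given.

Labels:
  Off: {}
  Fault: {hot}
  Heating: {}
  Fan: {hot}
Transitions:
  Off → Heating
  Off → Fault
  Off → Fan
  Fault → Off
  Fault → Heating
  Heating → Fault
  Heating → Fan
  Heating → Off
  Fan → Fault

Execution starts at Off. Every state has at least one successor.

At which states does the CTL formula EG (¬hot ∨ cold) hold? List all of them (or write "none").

States satisfying ¬hot ∨ cold: {Off, Heating}.
States satisfying EG (¬hot ∨ cold): {Off, Heating}.

{Off, Heating}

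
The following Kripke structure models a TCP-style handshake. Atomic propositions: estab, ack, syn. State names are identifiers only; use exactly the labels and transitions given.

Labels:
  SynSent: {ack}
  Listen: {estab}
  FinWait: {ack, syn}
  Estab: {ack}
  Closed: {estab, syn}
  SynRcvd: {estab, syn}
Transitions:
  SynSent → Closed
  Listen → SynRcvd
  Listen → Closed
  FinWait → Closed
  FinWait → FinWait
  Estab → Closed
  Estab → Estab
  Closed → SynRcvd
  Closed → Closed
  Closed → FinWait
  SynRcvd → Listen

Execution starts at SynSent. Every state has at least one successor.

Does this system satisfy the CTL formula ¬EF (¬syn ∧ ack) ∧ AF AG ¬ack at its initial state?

States satisfying ¬syn ∧ ack: {SynSent, Estab}.
States satisfying EF (¬syn ∧ ack): {SynSent, Estab}.
States satisfying ¬EF (¬syn ∧ ack): {Listen, FinWait, Closed, SynRcvd}.
States satisfying AG ¬ack: ∅.
States satisfying AF AG ¬ack: ∅.
States satisfying ¬EF (¬syn ∧ ack) ∧ AF AG ¬ack: ∅.
SynSent ∉ Sat(¬EF (¬syn ∧ ack) ∧ AF AG ¬ack).

No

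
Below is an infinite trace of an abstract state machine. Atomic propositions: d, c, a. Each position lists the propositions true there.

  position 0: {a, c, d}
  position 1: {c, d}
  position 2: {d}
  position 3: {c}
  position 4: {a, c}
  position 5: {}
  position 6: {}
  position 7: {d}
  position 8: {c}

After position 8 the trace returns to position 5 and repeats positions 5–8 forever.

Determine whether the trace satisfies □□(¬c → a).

□(¬c → a) must hold at every position from 0 onward. It fails at position 0, so □□(¬c → a) is false.

No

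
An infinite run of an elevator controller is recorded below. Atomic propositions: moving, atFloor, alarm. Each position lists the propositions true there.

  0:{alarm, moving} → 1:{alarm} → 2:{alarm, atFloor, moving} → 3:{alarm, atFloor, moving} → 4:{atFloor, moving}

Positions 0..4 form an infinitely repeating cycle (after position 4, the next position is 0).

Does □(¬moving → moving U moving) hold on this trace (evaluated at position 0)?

Violated

¬moving → moving U moving must hold at every position from 0 onward. It fails at position 1, so □(¬moving → moving U moving) is false.
Positions where ¬moving holds: 1.
Check moving U moving at each: 1→fails.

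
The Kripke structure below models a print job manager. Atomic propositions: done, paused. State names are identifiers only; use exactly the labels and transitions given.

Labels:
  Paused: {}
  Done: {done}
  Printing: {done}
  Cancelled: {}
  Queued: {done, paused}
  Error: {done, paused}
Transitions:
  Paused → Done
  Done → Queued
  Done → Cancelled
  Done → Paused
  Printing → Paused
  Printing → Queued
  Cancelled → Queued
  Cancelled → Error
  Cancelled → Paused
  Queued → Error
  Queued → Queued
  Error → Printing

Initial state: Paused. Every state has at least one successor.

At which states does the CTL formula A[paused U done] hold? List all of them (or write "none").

{Done, Printing, Queued, Error}

States satisfying paused: {Queued, Error}.
States satisfying done: {Done, Printing, Queued, Error}.
States satisfying A[paused U done]: {Done, Printing, Queued, Error}.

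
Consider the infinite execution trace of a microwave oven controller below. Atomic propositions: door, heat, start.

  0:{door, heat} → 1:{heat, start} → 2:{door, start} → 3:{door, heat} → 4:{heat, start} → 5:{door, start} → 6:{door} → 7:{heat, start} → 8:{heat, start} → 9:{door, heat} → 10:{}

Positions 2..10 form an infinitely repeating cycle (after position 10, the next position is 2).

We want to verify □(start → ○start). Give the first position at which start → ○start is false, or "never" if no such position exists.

Check start → ○start at each position in order: 0 ✓, 1 ✓.
At position 2 the labels are {door, start} and the next position 3 has {door, heat}, so start → ○start is false there. This is the first violation.

2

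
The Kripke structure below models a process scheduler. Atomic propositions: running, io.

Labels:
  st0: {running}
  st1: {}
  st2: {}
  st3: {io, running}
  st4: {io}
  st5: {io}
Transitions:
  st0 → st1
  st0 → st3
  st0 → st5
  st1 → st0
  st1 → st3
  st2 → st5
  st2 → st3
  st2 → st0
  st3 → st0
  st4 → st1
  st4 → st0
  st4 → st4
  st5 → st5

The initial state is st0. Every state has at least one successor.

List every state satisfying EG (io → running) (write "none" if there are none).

{st0, st1, st2, st3}

States satisfying io → running: {st0, st1, st2, st3}.
States satisfying EG (io → running): {st0, st1, st2, st3}.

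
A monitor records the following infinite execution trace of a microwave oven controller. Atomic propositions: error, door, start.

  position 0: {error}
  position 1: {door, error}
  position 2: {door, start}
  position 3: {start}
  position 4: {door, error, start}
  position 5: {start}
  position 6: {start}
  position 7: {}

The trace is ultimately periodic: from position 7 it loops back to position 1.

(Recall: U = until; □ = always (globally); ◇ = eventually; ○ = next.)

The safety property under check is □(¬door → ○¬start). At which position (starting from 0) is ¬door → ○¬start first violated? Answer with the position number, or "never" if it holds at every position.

3

Check ¬door → ○¬start at each position in order: 0 ✓, 1 ✓, 2 ✓.
At position 3 the labels are {start} and the next position 4 has {door, error, start}, so ¬door → ○¬start is false there. This is the first violation.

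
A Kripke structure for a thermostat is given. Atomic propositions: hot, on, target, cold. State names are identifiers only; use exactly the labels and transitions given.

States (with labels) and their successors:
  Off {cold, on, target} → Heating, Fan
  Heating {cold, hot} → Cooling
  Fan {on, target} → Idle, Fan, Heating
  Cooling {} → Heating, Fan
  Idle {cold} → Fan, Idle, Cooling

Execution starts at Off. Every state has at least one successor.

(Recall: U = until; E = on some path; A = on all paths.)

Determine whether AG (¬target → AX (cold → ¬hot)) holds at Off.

Violated

States satisfying ¬target → AX (cold → ¬hot): {Off, Heating, Fan, Idle}.
States satisfying AG (¬target → AX (cold → ¬hot)): ∅.
Cooling is reachable from Off and violates ¬target → AX (cold → ¬hot), so AG fails at Off.
Off ∉ Sat(AG (¬target → AX (cold → ¬hot))).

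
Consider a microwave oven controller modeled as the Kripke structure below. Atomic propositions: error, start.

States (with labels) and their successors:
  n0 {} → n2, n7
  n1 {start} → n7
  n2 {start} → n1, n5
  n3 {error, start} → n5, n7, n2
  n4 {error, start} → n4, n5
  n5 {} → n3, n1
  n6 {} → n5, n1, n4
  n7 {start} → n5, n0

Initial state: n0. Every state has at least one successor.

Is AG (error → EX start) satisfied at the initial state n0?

States satisfying error → EX start: {n0, n1, n2, n3, n4, n5, n6, n7}.
States satisfying AG (error → EX start): {n0, n1, n2, n3, n4, n5, n6, n7}.
Every state reachable from n0 satisfies error → EX start.
n0 ∈ Sat(AG (error → EX start)).

Satisfied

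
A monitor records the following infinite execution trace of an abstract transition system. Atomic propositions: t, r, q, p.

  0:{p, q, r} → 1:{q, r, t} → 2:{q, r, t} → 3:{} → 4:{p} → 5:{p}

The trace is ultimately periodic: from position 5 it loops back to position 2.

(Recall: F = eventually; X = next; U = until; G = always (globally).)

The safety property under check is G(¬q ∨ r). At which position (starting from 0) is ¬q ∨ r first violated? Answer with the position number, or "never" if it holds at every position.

¬q ∨ r holds at every position 0..5, and those are all the positions the trace ever visits, so the invariant G(¬q ∨ r) is never violated.

never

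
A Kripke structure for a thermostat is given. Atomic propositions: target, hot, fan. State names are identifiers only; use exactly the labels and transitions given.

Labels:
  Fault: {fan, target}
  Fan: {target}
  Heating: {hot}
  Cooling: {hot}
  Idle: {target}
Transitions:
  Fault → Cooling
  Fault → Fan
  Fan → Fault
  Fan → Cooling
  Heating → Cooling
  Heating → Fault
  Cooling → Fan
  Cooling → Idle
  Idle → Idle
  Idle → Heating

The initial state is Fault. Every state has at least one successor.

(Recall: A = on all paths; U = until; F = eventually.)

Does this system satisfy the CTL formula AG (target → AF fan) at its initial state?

States satisfying target → AF fan: {Fault, Heating, Cooling}.
States satisfying AG (target → AF fan): ∅.
Fan is reachable from Fault and violates target → AF fan, so AG fails at Fault.
Fault ∉ Sat(AG (target → AF fan)).

Violated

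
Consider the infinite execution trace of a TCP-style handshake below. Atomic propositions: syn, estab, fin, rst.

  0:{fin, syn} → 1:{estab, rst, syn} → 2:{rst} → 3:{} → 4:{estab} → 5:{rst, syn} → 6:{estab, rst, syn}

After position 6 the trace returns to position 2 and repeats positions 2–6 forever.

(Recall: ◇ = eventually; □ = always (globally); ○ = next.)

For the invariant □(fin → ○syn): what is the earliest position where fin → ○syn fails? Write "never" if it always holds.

never

fin → ○syn holds at every position 0..6, and those are all the positions the trace ever visits, so the invariant □(fin → ○syn) is never violated.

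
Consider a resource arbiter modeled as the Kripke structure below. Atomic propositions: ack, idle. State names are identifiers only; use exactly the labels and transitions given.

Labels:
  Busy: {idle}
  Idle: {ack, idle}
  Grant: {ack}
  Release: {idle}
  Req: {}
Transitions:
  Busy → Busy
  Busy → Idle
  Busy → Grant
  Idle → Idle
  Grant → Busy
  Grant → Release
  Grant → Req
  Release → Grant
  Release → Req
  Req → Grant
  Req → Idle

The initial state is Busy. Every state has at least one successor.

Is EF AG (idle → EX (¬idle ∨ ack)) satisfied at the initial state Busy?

States satisfying AG (idle → EX (¬idle ∨ ack)): {Busy, Idle, Grant, Release, Req}.
States satisfying EF AG (idle → EX (¬idle ∨ ack)): {Busy, Idle, Grant, Release, Req}.
Some path from Busy reaches a state where AG (idle → EX (¬idle ∨ ack)) holds.
Busy ∈ Sat(EF AG (idle → EX (¬idle ∨ ack))).

Satisfied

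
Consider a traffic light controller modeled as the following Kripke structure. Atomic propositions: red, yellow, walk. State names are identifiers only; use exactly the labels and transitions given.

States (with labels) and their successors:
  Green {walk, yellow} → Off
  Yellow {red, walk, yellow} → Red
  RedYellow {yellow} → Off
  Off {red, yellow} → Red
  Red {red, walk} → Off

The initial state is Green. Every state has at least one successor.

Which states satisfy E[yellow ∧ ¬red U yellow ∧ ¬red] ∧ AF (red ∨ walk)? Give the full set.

{Green, RedYellow}

States satisfying yellow ∧ ¬red: {Green, RedYellow}.
States satisfying E[yellow ∧ ¬red U yellow ∧ ¬red]: {Green, RedYellow}.
States satisfying red ∨ walk: {Green, Yellow, Off, Red}.
States satisfying AF (red ∨ walk): {Green, Yellow, RedYellow, Off, Red}.
States satisfying E[yellow ∧ ¬red U yellow ∧ ¬red] ∧ AF (red ∨ walk): {Green, RedYellow}.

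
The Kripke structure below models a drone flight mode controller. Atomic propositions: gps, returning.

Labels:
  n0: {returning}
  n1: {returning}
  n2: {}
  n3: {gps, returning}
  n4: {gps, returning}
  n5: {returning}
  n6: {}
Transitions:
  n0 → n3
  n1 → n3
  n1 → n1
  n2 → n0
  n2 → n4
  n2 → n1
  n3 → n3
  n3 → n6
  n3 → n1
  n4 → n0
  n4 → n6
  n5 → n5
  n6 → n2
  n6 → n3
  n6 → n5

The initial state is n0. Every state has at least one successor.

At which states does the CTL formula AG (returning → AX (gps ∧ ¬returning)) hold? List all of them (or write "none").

States satisfying returning → AX (gps ∧ ¬returning): {n2, n6}.
States satisfying AG (returning → AX (gps ∧ ¬returning)): ∅.

none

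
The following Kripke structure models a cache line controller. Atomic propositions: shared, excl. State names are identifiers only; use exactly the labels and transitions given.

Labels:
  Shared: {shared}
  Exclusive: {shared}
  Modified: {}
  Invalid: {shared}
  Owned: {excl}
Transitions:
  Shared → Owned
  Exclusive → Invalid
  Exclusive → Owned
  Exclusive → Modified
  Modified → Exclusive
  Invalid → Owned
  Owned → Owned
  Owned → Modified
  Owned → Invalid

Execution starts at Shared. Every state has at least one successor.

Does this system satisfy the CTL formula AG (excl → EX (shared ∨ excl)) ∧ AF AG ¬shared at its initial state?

Does not hold

States satisfying excl → EX (shared ∨ excl): {Shared, Exclusive, Modified, Invalid, Owned}.
States satisfying AG (excl → EX (shared ∨ excl)): {Shared, Exclusive, Modified, Invalid, Owned}.
States satisfying AG ¬shared: ∅.
States satisfying AF AG ¬shared: ∅.
States satisfying AG (excl → EX (shared ∨ excl)) ∧ AF AG ¬shared: ∅.
Shared ∉ Sat(AG (excl → EX (shared ∨ excl)) ∧ AF AG ¬shared).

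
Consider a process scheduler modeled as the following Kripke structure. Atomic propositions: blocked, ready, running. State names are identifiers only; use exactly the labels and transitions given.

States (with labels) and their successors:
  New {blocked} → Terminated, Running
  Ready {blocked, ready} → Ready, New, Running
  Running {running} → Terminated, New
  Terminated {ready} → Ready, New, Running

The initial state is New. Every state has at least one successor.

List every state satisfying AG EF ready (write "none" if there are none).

States satisfying EF ready: {New, Ready, Running, Terminated}.
States satisfying AG EF ready: {New, Ready, Running, Terminated}.

{New, Ready, Running, Terminated}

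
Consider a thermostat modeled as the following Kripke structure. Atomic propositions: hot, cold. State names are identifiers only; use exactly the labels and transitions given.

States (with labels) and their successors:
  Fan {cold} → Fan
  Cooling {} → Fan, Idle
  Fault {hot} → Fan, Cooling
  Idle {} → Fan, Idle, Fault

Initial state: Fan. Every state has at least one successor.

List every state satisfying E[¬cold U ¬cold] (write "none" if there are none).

States satisfying ¬cold: {Cooling, Fault, Idle}.
States satisfying E[¬cold U ¬cold]: {Cooling, Fault, Idle}.

{Cooling, Fault, Idle}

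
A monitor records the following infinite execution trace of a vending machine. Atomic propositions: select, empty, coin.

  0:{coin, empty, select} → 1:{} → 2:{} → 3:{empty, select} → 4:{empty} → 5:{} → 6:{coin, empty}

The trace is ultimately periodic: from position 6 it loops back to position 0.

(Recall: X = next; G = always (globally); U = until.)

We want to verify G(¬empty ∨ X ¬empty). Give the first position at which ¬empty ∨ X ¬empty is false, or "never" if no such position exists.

Check ¬empty ∨ X ¬empty at each position in order: 0 ✓, 1 ✓, 2 ✓.
At position 3 the labels are {empty, select} and the next position 4 has {empty}, so ¬empty ∨ X ¬empty is false there. This is the first violation.

3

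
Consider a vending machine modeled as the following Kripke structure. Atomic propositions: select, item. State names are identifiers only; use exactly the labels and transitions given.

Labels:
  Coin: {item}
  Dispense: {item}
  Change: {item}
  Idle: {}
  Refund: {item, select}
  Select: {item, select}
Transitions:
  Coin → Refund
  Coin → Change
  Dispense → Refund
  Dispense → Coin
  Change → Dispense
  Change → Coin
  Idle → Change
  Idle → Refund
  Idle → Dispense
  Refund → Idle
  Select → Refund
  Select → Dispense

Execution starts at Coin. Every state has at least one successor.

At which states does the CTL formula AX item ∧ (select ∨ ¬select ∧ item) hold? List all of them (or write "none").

States satisfying item: {Coin, Dispense, Change, Refund, Select}.
States satisfying AX item: {Coin, Dispense, Change, Idle, Select}.
States satisfying ¬select: {Coin, Dispense, Change, Idle}.
States satisfying ¬select ∧ item: {Coin, Dispense, Change}.
States satisfying select ∨ ¬select ∧ item: {Coin, Dispense, Change, Refund, Select}.
States satisfying AX item ∧ (select ∨ ¬select ∧ item): {Coin, Dispense, Change, Select}.

{Coin, Dispense, Change, Select}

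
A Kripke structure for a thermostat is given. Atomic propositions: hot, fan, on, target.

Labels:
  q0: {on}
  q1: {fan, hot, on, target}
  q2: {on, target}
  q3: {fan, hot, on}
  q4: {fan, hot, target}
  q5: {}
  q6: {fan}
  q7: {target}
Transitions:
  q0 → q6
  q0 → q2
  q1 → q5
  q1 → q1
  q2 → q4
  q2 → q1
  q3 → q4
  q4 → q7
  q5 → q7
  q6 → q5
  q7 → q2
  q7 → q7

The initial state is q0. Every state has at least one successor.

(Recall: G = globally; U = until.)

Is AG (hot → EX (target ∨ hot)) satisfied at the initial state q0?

Yes

States satisfying hot → EX (target ∨ hot): {q0, q1, q2, q3, q4, q5, q6, q7}.
States satisfying AG (hot → EX (target ∨ hot)): {q0, q1, q2, q3, q4, q5, q6, q7}.
Every state reachable from q0 satisfies hot → EX (target ∨ hot).
q0 ∈ Sat(AG (hot → EX (target ∨ hot))).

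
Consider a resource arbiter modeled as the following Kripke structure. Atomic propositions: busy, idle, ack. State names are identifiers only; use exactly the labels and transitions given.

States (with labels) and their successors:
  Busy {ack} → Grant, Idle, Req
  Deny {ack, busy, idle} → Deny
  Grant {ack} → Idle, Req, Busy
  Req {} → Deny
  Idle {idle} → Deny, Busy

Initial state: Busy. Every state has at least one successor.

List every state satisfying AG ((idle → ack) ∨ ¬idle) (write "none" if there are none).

States satisfying (idle → ack) ∨ ¬idle: {Busy, Deny, Grant, Req}.
States satisfying AG ((idle → ack) ∨ ¬idle): {Deny, Req}.

{Deny, Req}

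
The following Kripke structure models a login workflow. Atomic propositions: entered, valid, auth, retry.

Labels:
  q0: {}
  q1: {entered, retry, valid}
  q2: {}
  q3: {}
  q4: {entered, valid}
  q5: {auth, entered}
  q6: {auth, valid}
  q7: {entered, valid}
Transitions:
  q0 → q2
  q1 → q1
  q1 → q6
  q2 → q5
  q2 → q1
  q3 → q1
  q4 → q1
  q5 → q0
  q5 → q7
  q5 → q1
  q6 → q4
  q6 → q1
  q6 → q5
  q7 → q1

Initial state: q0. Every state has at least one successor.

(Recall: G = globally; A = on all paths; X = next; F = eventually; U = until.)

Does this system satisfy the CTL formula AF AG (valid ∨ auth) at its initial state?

Violated

States satisfying AG (valid ∨ auth): ∅.
States satisfying AF AG (valid ∨ auth): ∅.
There is a path from q0 along which AG (valid ∨ auth) never holds.
q0 ∉ Sat(AF AG (valid ∨ auth)).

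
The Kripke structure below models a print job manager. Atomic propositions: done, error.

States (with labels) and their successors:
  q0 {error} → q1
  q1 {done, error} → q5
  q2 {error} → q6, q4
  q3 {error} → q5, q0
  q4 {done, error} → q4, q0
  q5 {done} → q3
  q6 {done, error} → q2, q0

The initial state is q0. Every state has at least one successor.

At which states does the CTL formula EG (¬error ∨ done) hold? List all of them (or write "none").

{q4}

States satisfying ¬error ∨ done: {q1, q4, q5, q6}.
States satisfying EG (¬error ∨ done): {q4}.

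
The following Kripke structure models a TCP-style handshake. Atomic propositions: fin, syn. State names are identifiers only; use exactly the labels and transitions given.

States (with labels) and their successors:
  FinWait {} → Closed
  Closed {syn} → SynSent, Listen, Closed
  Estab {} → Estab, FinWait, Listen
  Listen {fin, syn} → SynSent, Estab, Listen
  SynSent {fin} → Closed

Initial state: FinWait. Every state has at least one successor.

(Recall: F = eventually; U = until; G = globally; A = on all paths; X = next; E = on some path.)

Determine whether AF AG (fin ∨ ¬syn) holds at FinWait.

States satisfying AG (fin ∨ ¬syn): ∅.
States satisfying AF AG (fin ∨ ¬syn): ∅.
There is a path from FinWait along which AG (fin ∨ ¬syn) never holds.
FinWait ∉ Sat(AF AG (fin ∨ ¬syn)).

Violated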